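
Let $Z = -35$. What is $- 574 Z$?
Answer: $20090$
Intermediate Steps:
$- 574 Z = \left(-574\right) \left(-35\right) = 20090$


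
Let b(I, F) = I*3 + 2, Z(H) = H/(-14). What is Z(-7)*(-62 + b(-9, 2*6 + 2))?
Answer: -87/2 ≈ -43.500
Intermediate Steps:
Z(H) = -H/14 (Z(H) = H*(-1/14) = -H/14)
b(I, F) = 2 + 3*I (b(I, F) = 3*I + 2 = 2 + 3*I)
Z(-7)*(-62 + b(-9, 2*6 + 2)) = (-1/14*(-7))*(-62 + (2 + 3*(-9))) = (-62 + (2 - 27))/2 = (-62 - 25)/2 = (½)*(-87) = -87/2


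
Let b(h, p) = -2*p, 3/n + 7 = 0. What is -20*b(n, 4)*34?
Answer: 5440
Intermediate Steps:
n = -3/7 (n = 3/(-7 + 0) = 3/(-7) = 3*(-⅐) = -3/7 ≈ -0.42857)
-20*b(n, 4)*34 = -(-40)*4*34 = -20*(-8)*34 = 160*34 = 5440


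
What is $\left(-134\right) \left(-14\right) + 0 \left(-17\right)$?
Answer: $1876$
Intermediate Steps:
$\left(-134\right) \left(-14\right) + 0 \left(-17\right) = 1876 + 0 = 1876$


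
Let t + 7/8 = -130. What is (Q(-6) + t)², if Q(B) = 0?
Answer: 1096209/64 ≈ 17128.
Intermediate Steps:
t = -1047/8 (t = -7/8 - 130 = -1047/8 ≈ -130.88)
(Q(-6) + t)² = (0 - 1047/8)² = (-1047/8)² = 1096209/64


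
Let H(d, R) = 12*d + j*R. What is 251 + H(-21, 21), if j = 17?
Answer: 356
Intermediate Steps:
H(d, R) = 12*d + 17*R
251 + H(-21, 21) = 251 + (12*(-21) + 17*21) = 251 + (-252 + 357) = 251 + 105 = 356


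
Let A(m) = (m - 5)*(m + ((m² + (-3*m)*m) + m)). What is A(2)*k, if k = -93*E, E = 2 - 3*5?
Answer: 14508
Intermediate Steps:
E = -13 (E = 2 - 15 = -13)
A(m) = (-5 + m)*(-2*m² + 2*m) (A(m) = (-5 + m)*(m + ((m² - 3*m²) + m)) = (-5 + m)*(m + (-2*m² + m)) = (-5 + m)*(m + (m - 2*m²)) = (-5 + m)*(-2*m² + 2*m))
k = 1209 (k = -93*(-13) = 1209)
A(2)*k = (2*2*(-5 - 1*2² + 6*2))*1209 = (2*2*(-5 - 1*4 + 12))*1209 = (2*2*(-5 - 4 + 12))*1209 = (2*2*3)*1209 = 12*1209 = 14508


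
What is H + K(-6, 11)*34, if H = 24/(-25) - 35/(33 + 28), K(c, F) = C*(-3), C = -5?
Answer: 775411/1525 ≈ 508.47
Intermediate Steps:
K(c, F) = 15 (K(c, F) = -5*(-3) = 15)
H = -2339/1525 (H = 24*(-1/25) - 35/61 = -24/25 - 35*1/61 = -24/25 - 35/61 = -2339/1525 ≈ -1.5338)
H + K(-6, 11)*34 = -2339/1525 + 15*34 = -2339/1525 + 510 = 775411/1525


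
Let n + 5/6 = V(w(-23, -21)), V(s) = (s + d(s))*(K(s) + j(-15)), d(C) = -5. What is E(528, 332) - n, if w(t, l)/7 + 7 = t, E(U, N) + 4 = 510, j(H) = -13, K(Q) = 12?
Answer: 1751/6 ≈ 291.83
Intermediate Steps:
E(U, N) = 506 (E(U, N) = -4 + 510 = 506)
w(t, l) = -49 + 7*t
V(s) = 5 - s (V(s) = (s - 5)*(12 - 13) = (-5 + s)*(-1) = 5 - s)
n = 1285/6 (n = -⅚ + (5 - (-49 + 7*(-23))) = -⅚ + (5 - (-49 - 161)) = -⅚ + (5 - 1*(-210)) = -⅚ + (5 + 210) = -⅚ + 215 = 1285/6 ≈ 214.17)
E(528, 332) - n = 506 - 1*1285/6 = 506 - 1285/6 = 1751/6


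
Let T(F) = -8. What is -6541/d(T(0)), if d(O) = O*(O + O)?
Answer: -6541/128 ≈ -51.102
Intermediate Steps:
d(O) = 2*O² (d(O) = O*(2*O) = 2*O²)
-6541/d(T(0)) = -6541/(2*(-8)²) = -6541/(2*64) = -6541/128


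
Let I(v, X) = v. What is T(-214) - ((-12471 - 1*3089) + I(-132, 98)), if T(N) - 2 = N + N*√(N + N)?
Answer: 15480 - 428*I*√107 ≈ 15480.0 - 4427.3*I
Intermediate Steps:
T(N) = 2 + N + √2*N^(3/2) (T(N) = 2 + (N + N*√(N + N)) = 2 + (N + N*√(2*N)) = 2 + (N + N*(√2*√N)) = 2 + (N + √2*N^(3/2)) = 2 + N + √2*N^(3/2))
T(-214) - ((-12471 - 1*3089) + I(-132, 98)) = (2 - 214 + √2*(-214)^(3/2)) - ((-12471 - 1*3089) - 132) = (2 - 214 + √2*(-214*I*√214)) - ((-12471 - 3089) - 132) = (2 - 214 - 428*I*√107) - (-15560 - 132) = (-212 - 428*I*√107) - 1*(-15692) = (-212 - 428*I*√107) + 15692 = 15480 - 428*I*√107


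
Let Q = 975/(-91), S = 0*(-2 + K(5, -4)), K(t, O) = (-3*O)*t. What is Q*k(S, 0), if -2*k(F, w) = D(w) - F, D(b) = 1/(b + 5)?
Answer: 15/14 ≈ 1.0714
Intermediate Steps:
K(t, O) = -3*O*t
S = 0 (S = 0*(-2 - 3*(-4)*5) = 0*(-2 + 60) = 0*58 = 0)
Q = -75/7 (Q = 975*(-1/91) = -75/7 ≈ -10.714)
D(b) = 1/(5 + b)
k(F, w) = F/2 - 1/(2*(5 + w)) (k(F, w) = -(1/(5 + w) - F)/2 = F/2 - 1/(2*(5 + w)))
Q*k(S, 0) = -75*(-1 + 0*(5 + 0))/(14*(5 + 0)) = -75*(-1 + 0*5)/(14*5) = -75*(-1 + 0)/(14*5) = -75*(-1)/(14*5) = -75/7*(-⅒) = 15/14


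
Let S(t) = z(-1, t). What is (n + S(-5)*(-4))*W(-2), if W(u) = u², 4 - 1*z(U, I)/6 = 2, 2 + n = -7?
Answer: -228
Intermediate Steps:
n = -9 (n = -2 - 7 = -9)
z(U, I) = 12 (z(U, I) = 24 - 6*2 = 24 - 12 = 12)
S(t) = 12
(n + S(-5)*(-4))*W(-2) = (-9 + 12*(-4))*(-2)² = (-9 - 48)*4 = -57*4 = -228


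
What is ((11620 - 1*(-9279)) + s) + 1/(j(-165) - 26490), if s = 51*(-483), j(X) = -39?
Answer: -99059287/26529 ≈ -3734.0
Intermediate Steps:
s = -24633
((11620 - 1*(-9279)) + s) + 1/(j(-165) - 26490) = ((11620 - 1*(-9279)) - 24633) + 1/(-39 - 26490) = ((11620 + 9279) - 24633) + 1/(-26529) = (20899 - 24633) - 1/26529 = -3734 - 1/26529 = -99059287/26529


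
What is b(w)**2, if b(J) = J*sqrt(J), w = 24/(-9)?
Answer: -512/27 ≈ -18.963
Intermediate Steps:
w = -8/3 (w = 24*(-1/9) = -8/3 ≈ -2.6667)
b(J) = J**(3/2)
b(w)**2 = ((-8/3)**(3/2))**2 = (-16*I*sqrt(6)/9)**2 = -512/27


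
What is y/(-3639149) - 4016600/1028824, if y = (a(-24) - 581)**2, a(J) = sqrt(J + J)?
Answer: -1870530918514/468005478847 + 4648*I*sqrt(3)/3639149 ≈ -3.9968 + 0.0022122*I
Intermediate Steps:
a(J) = sqrt(2)*sqrt(J) (a(J) = sqrt(2*J) = sqrt(2)*sqrt(J))
y = (-581 + 4*I*sqrt(3))**2 (y = (sqrt(2)*sqrt(-24) - 581)**2 = (sqrt(2)*(2*I*sqrt(6)) - 581)**2 = (4*I*sqrt(3) - 581)**2 = (-581 + 4*I*sqrt(3))**2 ≈ 3.3751e+5 - 8051.0*I)
y/(-3639149) - 4016600/1028824 = (337513 - 4648*I*sqrt(3))/(-3639149) - 4016600/1028824 = (337513 - 4648*I*sqrt(3))*(-1/3639149) - 4016600*1/1028824 = (-337513/3639149 + 4648*I*sqrt(3)/3639149) - 502075/128603 = -1870530918514/468005478847 + 4648*I*sqrt(3)/3639149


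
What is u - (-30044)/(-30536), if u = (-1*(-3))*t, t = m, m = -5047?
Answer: -115593905/7634 ≈ -15142.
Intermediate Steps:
t = -5047
u = -15141 (u = -1*(-3)*(-5047) = 3*(-5047) = -15141)
u - (-30044)/(-30536) = -15141 - (-30044)/(-30536) = -15141 - (-30044)*(-1)/30536 = -15141 - 1*7511/7634 = -15141 - 7511/7634 = -115593905/7634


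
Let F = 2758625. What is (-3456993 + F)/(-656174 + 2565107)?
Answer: -698368/1908933 ≈ -0.36584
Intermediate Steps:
(-3456993 + F)/(-656174 + 2565107) = (-3456993 + 2758625)/(-656174 + 2565107) = -698368/1908933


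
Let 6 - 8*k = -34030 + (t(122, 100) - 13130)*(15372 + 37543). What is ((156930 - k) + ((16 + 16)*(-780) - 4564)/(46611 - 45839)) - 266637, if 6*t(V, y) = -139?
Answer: -807023878429/9264 ≈ -8.7114e+7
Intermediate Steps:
t(V, y) = -139/6 (t(V, y) = (⅙)*(-139) = -139/6)
k = 4176203101/48 (k = ¾ - (-34030 + (-139/6 - 13130)*(15372 + 37543))/8 = ¾ - (-34030 - 78919/6*52915)/8 = ¾ - (-34030 - 4175998885/6)/8 = ¾ - ⅛*(-4176203065/6) = ¾ + 4176203065/48 = 4176203101/48 ≈ 8.7004e+7)
((156930 - k) + ((16 + 16)*(-780) - 4564)/(46611 - 45839)) - 266637 = ((156930 - 1*4176203101/48) + ((16 + 16)*(-780) - 4564)/(46611 - 45839)) - 266637 = ((156930 - 4176203101/48) + (32*(-780) - 4564)/772) - 266637 = (-4168670461/48 + (-24960 - 4564)*(1/772)) - 266637 = (-4168670461/48 - 29524*1/772) - 266637 = (-4168670461/48 - 7381/193) - 266637 = -804553753261/9264 - 266637 = -807023878429/9264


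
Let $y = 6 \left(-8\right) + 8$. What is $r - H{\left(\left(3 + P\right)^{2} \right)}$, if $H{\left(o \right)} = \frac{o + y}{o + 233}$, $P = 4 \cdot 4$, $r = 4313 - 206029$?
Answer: $- \frac{39939875}{198} \approx -2.0172 \cdot 10^{5}$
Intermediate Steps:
$y = -40$ ($y = -48 + 8 = -40$)
$r = -201716$
$P = 16$
$H{\left(o \right)} = \frac{-40 + o}{233 + o}$ ($H{\left(o \right)} = \frac{o - 40}{o + 233} = \frac{-40 + o}{233 + o}$)
$r - H{\left(\left(3 + P\right)^{2} \right)} = -201716 - \frac{-40 + \left(3 + 16\right)^{2}}{233 + \left(3 + 16\right)^{2}} = -201716 - \frac{-40 + 19^{2}}{233 + 19^{2}} = -201716 - \frac{-40 + 361}{233 + 361} = -201716 - \frac{1}{594} \cdot 321 = -201716 - \frac{107}{198} = - \frac{39939875}{198}$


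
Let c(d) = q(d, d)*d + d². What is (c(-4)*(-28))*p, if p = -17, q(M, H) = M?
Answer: 15232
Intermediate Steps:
c(d) = 2*d² (c(d) = d*d + d² = d² + d² = 2*d²)
(c(-4)*(-28))*p = ((2*(-4)²)*(-28))*(-17) = ((2*16)*(-28))*(-17) = (32*(-28))*(-17) = -896*(-17) = 15232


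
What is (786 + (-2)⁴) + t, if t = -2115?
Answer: -1313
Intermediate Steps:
(786 + (-2)⁴) + t = (786 + (-2)⁴) - 2115 = (786 + 16) - 2115 = 802 - 2115 = -1313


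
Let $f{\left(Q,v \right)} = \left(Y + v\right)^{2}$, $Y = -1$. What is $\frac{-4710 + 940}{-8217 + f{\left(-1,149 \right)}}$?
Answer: $- \frac{3770}{13687} \approx -0.27544$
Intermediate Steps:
$f{\left(Q,v \right)} = \left(-1 + v\right)^{2}$
$\frac{-4710 + 940}{-8217 + f{\left(-1,149 \right)}} = \frac{-4710 + 940}{-8217 + \left(-1 + 149\right)^{2}} = - \frac{3770}{-8217 + 148^{2}} = - \frac{3770}{-8217 + 21904} = - \frac{3770}{13687}$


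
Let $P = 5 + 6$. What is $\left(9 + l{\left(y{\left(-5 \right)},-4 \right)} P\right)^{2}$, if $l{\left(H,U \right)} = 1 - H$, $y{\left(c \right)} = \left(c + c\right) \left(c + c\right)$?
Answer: $1166400$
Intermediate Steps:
$P = 11$
$y{\left(c \right)} = 4 c^{2}$ ($y{\left(c \right)} = 2 c 2 c = 4 c^{2}$)
$\left(9 + l{\left(y{\left(-5 \right)},-4 \right)} P\right)^{2} = \left(9 + \left(1 - 4 \left(-5\right)^{2}\right) 11\right)^{2} = \left(9 + \left(1 - 4 \cdot 25\right) 11\right)^{2} = \left(9 + \left(1 - 100\right) 11\right)^{2} = \left(9 - 1089\right)^{2} = \left(-1080\right)^{2} = 1166400$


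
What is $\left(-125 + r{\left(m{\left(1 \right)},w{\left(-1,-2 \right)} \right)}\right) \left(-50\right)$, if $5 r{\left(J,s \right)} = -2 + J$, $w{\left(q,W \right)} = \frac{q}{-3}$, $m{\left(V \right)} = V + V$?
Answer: $6250$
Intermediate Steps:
$m{\left(V \right)} = 2 V$
$w{\left(q,W \right)} = - \frac{q}{3}$ ($w{\left(q,W \right)} = q \left(- \frac{1}{3}\right) = - \frac{q}{3}$)
$r{\left(J,s \right)} = - \frac{2}{5} + \frac{J}{5}$ ($r{\left(J,s \right)} = \frac{-2 + J}{5} = - \frac{2}{5} + \frac{J}{5}$)
$\left(-125 + r{\left(m{\left(1 \right)},w{\left(-1,-2 \right)} \right)}\right) \left(-50\right) = \left(-125 - \left(\frac{2}{5} - \frac{2 \cdot 1}{5}\right)\right) \left(-50\right) = \left(-125 + \left(- \frac{2}{5} + \frac{1}{5} \cdot 2\right)\right) \left(-50\right) = \left(-125 + \left(- \frac{2}{5} + \frac{2}{5}\right)\right) \left(-50\right) = \left(-125 + 0\right) \left(-50\right) = \left(-125\right) \left(-50\right) = 6250$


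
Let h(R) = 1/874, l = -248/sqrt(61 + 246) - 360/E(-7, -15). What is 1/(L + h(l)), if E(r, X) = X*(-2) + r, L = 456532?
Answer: 874/399008969 ≈ 2.1904e-6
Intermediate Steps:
E(r, X) = r - 2*X (E(r, X) = -2*X + r = r - 2*X)
l = -360/23 - 248*sqrt(307)/307 (l = -248/sqrt(61 + 246) - 360/(-7 - 2*(-15)) = -248*sqrt(307)/307 - 360/(-7 + 30) = -248*sqrt(307)/307 - 360/23 = -360/23 - 248*sqrt(307)/307 ≈ -29.806)
h(R) = 1/874
1/(L + h(l)) = 1/(456532 + 1/874) = 1/(399008969/874) = 874/399008969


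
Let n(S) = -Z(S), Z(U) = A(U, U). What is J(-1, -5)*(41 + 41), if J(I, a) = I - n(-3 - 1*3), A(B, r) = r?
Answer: -574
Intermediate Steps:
Z(U) = U
n(S) = -S
J(I, a) = -6 + I (J(I, a) = I - (-1)*(-3 - 1*3) = I - (-1)*(-3 - 3) = I - (-1)*(-6) = I - 1*6 = I - 6 = -6 + I)
J(-1, -5)*(41 + 41) = (-6 - 1)*(41 + 41) = -7*82 = -574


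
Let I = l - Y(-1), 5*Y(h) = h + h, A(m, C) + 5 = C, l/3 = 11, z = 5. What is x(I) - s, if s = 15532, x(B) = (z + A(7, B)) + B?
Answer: -77326/5 ≈ -15465.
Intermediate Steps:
l = 33 (l = 3*11 = 33)
A(m, C) = -5 + C
Y(h) = 2*h/5 (Y(h) = (h + h)/5 = (2*h)/5 = 2*h/5)
I = 167/5 (I = 33 - 2*(-1)/5 = 33 - 1*(-⅖) = 33 + ⅖ = 167/5 ≈ 33.400)
x(B) = 2*B (x(B) = (5 + (-5 + B)) + B = B + B = 2*B)
x(I) - s = 2*(167/5) - 1*15532 = 334/5 - 15532 = -77326/5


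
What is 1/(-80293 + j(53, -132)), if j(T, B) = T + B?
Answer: -1/80372 ≈ -1.2442e-5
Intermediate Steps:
j(T, B) = B + T
1/(-80293 + j(53, -132)) = 1/(-80293 + (-132 + 53)) = 1/(-80293 - 79) = 1/(-80372) = -1/80372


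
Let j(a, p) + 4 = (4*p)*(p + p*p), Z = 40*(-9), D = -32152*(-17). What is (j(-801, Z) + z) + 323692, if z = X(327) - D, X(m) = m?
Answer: -186328169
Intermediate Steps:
D = 546584
Z = -360
j(a, p) = -4 + 4*p*(p + p**2) (j(a, p) = -4 + (4*p)*(p + p*p) = -4 + (4*p)*(p + p**2) = -4 + 4*p*(p + p**2))
z = -546257 (z = 327 - 1*546584 = 327 - 546584 = -546257)
(j(-801, Z) + z) + 323692 = ((-4 + 4*(-360)**2 + 4*(-360)**3) - 546257) + 323692 = ((-4 + 4*129600 + 4*(-46656000)) - 546257) + 323692 = ((-4 + 518400 - 186624000) - 546257) + 323692 = (-186105604 - 546257) + 323692 = -186651861 + 323692 = -186328169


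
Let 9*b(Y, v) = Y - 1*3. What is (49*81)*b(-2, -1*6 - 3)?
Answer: -2205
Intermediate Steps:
b(Y, v) = -⅓ + Y/9 (b(Y, v) = (Y - 1*3)/9 = (Y - 3)/9 = (-3 + Y)/9 = -⅓ + Y/9)
(49*81)*b(-2, -1*6 - 3) = (49*81)*(-⅓ + (⅑)*(-2)) = 3969*(-⅓ - 2/9) = 3969*(-5/9) = -2205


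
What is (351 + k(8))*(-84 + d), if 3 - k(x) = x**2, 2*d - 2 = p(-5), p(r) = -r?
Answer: -23345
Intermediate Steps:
d = 7/2 (d = 1 + (-1*(-5))/2 = 1 + (1/2)*5 = 1 + 5/2 = 7/2 ≈ 3.5000)
k(x) = 3 - x**2
(351 + k(8))*(-84 + d) = (351 + (3 - 1*8**2))*(-84 + 7/2) = (351 + (3 - 1*64))*(-161/2) = (351 + (3 - 64))*(-161/2) = (351 - 61)*(-161/2) = 290*(-161/2) = -23345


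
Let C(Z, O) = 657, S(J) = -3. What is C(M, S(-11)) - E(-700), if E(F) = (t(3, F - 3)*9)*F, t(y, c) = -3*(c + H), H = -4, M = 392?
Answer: 13362957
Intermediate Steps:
t(y, c) = 12 - 3*c (t(y, c) = -3*(c - 4) = -3*(-4 + c) = 12 - 3*c)
E(F) = F*(189 - 27*F) (E(F) = ((12 - 3*(F - 3))*9)*F = ((12 - 3*(-3 + F))*9)*F = ((12 + (9 - 3*F))*9)*F = ((21 - 3*F)*9)*F = (189 - 27*F)*F = F*(189 - 27*F))
C(M, S(-11)) - E(-700) = 657 - 27*(-700)*(7 - 1*(-700)) = 657 - 27*(-700)*(7 + 700) = 657 - 27*(-700)*707 = 657 - 1*(-13362300) = 657 + 13362300 = 13362957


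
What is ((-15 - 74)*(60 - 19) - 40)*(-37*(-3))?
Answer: -409479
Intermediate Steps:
((-15 - 74)*(60 - 19) - 40)*(-37*(-3)) = (-89*41 - 40)*111 = (-3649 - 40)*111 = -3689*111 = -409479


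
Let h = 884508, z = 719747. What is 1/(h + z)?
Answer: 1/1604255 ≈ 6.2334e-7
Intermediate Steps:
1/(h + z) = 1/(884508 + 719747) = 1/1604255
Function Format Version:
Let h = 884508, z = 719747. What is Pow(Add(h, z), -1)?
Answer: Rational(1, 1604255) ≈ 6.2334e-7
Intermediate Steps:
Pow(Add(h, z), -1) = Pow(Add(884508, 719747), -1) = Pow(1604255, -1) = Rational(1, 1604255)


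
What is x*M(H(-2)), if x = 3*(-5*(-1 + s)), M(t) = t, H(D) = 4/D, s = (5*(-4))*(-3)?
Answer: 1770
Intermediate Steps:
s = 60 (s = -20*(-3) = 60)
x = -885 (x = 3*(-5*(-1 + 60)) = 3*(-5*59) = 3*(-295) = -885)
x*M(H(-2)) = -3540/(-2) = -3540*(-1)/2 = -885*(-2) = 1770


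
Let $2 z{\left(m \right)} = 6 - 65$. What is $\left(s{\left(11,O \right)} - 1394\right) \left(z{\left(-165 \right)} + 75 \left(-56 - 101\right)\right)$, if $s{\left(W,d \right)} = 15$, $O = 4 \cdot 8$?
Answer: $\frac{32556811}{2} \approx 1.6278 \cdot 10^{7}$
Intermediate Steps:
$O = 32$
$z{\left(m \right)} = - \frac{59}{2}$ ($z{\left(m \right)} = \frac{6 - 65}{2} = \frac{1}{2} \left(-59\right) = - \frac{59}{2}$)
$\left(s{\left(11,O \right)} - 1394\right) \left(z{\left(-165 \right)} + 75 \left(-56 - 101\right)\right) = \left(15 - 1394\right) \left(- \frac{59}{2} + 75 \left(-56 - 101\right)\right) = - 1379 \left(- \frac{59}{2} + 75 \left(-157\right)\right) = - 1379 \left(- \frac{59}{2} - 11775\right) = \left(-1379\right) \left(- \frac{23609}{2}\right) = \frac{32556811}{2}$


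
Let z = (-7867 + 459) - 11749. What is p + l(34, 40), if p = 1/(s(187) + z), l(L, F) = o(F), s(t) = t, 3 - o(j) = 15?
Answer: -227641/18970 ≈ -12.000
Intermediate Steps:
o(j) = -12 (o(j) = 3 - 1*15 = 3 - 15 = -12)
l(L, F) = -12
z = -19157 (z = -7408 - 11749 = -19157)
p = -1/18970 (p = 1/(187 - 19157) = 1/(-18970) = -1/18970 ≈ -5.2715e-5)
p + l(34, 40) = -1/18970 - 12 = -227641/18970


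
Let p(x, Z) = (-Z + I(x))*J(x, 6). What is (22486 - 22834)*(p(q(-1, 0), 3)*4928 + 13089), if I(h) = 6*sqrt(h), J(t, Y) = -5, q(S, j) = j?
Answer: -30279132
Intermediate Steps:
p(x, Z) = -30*sqrt(x) + 5*Z (p(x, Z) = (-Z + 6*sqrt(x))*(-5) = -30*sqrt(x) + 5*Z)
(22486 - 22834)*(p(q(-1, 0), 3)*4928 + 13089) = (22486 - 22834)*((-30*sqrt(0) + 5*3)*4928 + 13089) = -348*((-30*0 + 15)*4928 + 13089) = -348*((0 + 15)*4928 + 13089) = -348*(15*4928 + 13089) = -348*(73920 + 13089) = -348*87009 = -30279132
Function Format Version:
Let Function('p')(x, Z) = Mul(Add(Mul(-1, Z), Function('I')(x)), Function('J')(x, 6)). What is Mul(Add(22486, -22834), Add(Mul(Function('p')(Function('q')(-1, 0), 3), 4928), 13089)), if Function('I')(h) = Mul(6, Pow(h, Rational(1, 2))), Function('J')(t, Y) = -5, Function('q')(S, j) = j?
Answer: -30279132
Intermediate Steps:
Function('p')(x, Z) = Add(Mul(-30, Pow(x, Rational(1, 2))), Mul(5, Z)) (Function('p')(x, Z) = Mul(Add(Mul(-1, Z), Mul(6, Pow(x, Rational(1, 2)))), -5) = Add(Mul(-30, Pow(x, Rational(1, 2))), Mul(5, Z)))
Mul(Add(22486, -22834), Add(Mul(Function('p')(Function('q')(-1, 0), 3), 4928), 13089)) = Mul(Add(22486, -22834), Add(Mul(Add(Mul(-30, Pow(0, Rational(1, 2))), Mul(5, 3)), 4928), 13089)) = Mul(-348, Add(Mul(Add(Mul(-30, 0), 15), 4928), 13089)) = Mul(-348, Add(Mul(Add(0, 15), 4928), 13089)) = Mul(-348, Add(Mul(15, 4928), 13089)) = Mul(-348, Add(73920, 13089)) = Mul(-348, 87009) = -30279132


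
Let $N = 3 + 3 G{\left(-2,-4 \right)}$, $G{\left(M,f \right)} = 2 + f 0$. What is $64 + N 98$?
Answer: $946$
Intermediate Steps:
$G{\left(M,f \right)} = 2$ ($G{\left(M,f \right)} = 2 + 0 = 2$)
$N = 9$ ($N = 3 + 3 \cdot 2 = 3 + 6 = 9$)
$64 + N 98 = 64 + 9 \cdot 98 = 64 + 882 = 946$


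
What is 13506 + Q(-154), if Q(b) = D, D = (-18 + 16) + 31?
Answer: 13535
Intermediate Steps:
D = 29 (D = -2 + 31 = 29)
Q(b) = 29
13506 + Q(-154) = 13506 + 29 = 13535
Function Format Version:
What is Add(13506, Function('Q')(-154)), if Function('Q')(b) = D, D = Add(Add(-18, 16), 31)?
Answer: 13535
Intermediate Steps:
D = 29 (D = Add(-2, 31) = 29)
Function('Q')(b) = 29
Add(13506, Function('Q')(-154)) = Add(13506, 29) = 13535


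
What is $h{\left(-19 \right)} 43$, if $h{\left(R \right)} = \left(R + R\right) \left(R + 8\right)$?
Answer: $17974$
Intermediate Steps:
$h{\left(R \right)} = 2 R \left(8 + R\right)$
$h{\left(-19 \right)} 43 = 2 \left(-19\right) \left(8 - 19\right) 43 = 2 \left(-19\right) \left(-11\right) 43 = 418 \cdot 43 = 17974$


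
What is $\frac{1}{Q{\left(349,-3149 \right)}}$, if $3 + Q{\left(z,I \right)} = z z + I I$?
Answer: $\frac{1}{10037999} \approx 9.9622 \cdot 10^{-8}$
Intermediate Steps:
$Q{\left(z,I \right)} = -3 + I^{2} + z^{2}$ ($Q{\left(z,I \right)} = -3 + \left(z z + I I\right) = -3 + \left(z^{2} + I^{2}\right) = -3 + \left(I^{2} + z^{2}\right) = -3 + I^{2} + z^{2}$)
$\frac{1}{Q{\left(349,-3149 \right)}} = \frac{1}{-3 + \left(-3149\right)^{2} + 349^{2}} = \frac{1}{-3 + 9916201 + 121801} = \frac{1}{10037999}$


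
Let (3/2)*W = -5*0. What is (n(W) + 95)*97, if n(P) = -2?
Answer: 9021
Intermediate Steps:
W = 0 (W = 2*(-5*0)/3 = (⅔)*0 = 0)
(n(W) + 95)*97 = (-2 + 95)*97 = 93*97 = 9021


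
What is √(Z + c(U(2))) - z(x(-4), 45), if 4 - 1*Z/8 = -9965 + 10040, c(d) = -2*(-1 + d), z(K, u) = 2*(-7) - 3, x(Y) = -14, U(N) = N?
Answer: 17 + I*√570 ≈ 17.0 + 23.875*I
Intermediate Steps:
z(K, u) = -17 (z(K, u) = -14 - 3 = -17)
c(d) = 2 - 2*d
Z = -568 (Z = 32 - 8*(-9965 + 10040) = 32 - 8*75 = 32 - 600 = -568)
√(Z + c(U(2))) - z(x(-4), 45) = √(-568 + (2 - 2*2)) - 1*(-17) = √(-568 + (2 - 4)) + 17 = √(-568 - 2) + 17 = √(-570) + 17 = I*√570 + 17 = 17 + I*√570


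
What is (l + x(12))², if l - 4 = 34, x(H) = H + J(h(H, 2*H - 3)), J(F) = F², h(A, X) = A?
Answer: 37636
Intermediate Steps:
x(H) = H + H²
l = 38 (l = 4 + 34 = 38)
(l + x(12))² = (38 + 12*(1 + 12))² = (38 + 12*13)² = (38 + 156)² = 194² = 37636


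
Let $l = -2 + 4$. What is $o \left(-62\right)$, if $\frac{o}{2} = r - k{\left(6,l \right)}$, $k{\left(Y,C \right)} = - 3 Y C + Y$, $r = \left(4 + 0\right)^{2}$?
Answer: $-5704$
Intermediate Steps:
$l = 2$
$r = 16$ ($r = 4^{2} = 16$)
$k{\left(Y,C \right)} = Y - 3 C Y$ ($k{\left(Y,C \right)} = - 3 C Y + Y = Y - 3 C Y$)
$o = 92$ ($o = 2 \left(16 - 6 \left(1 - 6\right)\right) = 2 \left(16 - 6 \left(-5\right)\right) = 2 \left(16 - -30\right) = 2 \left(16 + 30\right) = 2 \cdot 46 = 92$)
$o \left(-62\right) = 92 \left(-62\right) = -5704$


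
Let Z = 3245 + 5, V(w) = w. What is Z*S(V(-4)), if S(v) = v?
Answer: -13000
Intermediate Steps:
Z = 3250
Z*S(V(-4)) = 3250*(-4) = -13000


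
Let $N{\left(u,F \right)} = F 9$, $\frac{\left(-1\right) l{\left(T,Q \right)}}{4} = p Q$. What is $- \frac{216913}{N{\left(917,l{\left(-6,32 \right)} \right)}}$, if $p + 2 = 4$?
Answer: $\frac{216913}{2304} \approx 94.146$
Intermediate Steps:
$p = 2$ ($p = -2 + 4 = 2$)
$l{\left(T,Q \right)} = - 8 Q$ ($l{\left(T,Q \right)} = - 4 \cdot 2 Q = - 8 Q$)
$N{\left(u,F \right)} = 9 F$
$- \frac{216913}{N{\left(917,l{\left(-6,32 \right)} \right)}} = - \frac{216913}{9 \left(\left(-8\right) 32\right)} = - \frac{216913}{9 \left(-256\right)} = - \frac{216913}{-2304} = \left(-216913\right) \left(- \frac{1}{2304}\right) = \frac{216913}{2304}$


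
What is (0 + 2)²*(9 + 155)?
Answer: 656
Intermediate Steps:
(0 + 2)²*(9 + 155) = 2²*164 = 4*164 = 656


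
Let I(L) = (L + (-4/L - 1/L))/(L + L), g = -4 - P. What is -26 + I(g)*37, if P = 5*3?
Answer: -2800/361 ≈ -7.7562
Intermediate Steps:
P = 15
g = -19 (g = -4 - 1*15 = -4 - 15 = -19)
I(L) = (L - 5/L)/(2*L) (I(L) = (L - 5/L)/((2*L)) = (L - 5/L)*(1/(2*L)) = (L - 5/L)/(2*L))
-26 + I(g)*37 = -26 + ((1/2)*(-5 + (-19)**2)/(-19)**2)*37 = -26 + ((1/2)*(1/361)*(-5 + 361))*37 = -26 + ((1/2)*(1/361)*356)*37 = -26 + (178/361)*37 = -26 + 6586/361 = -2800/361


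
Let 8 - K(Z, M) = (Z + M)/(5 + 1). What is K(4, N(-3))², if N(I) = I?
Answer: 2209/36 ≈ 61.361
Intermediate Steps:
K(Z, M) = 8 - M/6 - Z/6 (K(Z, M) = 8 - (Z + M)/(5 + 1) = 8 - (M + Z)/6 = 8 - (M/6 + Z/6) = 8 + (-M/6 - Z/6) = 8 - M/6 - Z/6)
K(4, N(-3))² = (8 - ⅙*(-3) - ⅙*4)² = (8 + ½ - ⅔)² = (47/6)² = 2209/36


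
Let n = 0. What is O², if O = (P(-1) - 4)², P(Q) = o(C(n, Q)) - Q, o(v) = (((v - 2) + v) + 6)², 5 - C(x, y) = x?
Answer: 1387488001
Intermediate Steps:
C(x, y) = 5 - x
o(v) = (4 + 2*v)² (o(v) = (((-2 + v) + v) + 6)² = ((-2 + 2*v) + 6)² = (4 + 2*v)²)
P(Q) = 196 - Q (P(Q) = 4*(2 + (5 - 1*0))² - Q = 4*(2 + (5 + 0))² - Q = 4*(2 + 5)² - Q = 4*7² - Q = 4*49 - Q = 196 - Q)
O = 37249 (O = ((196 - 1*(-1)) - 4)² = ((196 + 1) - 4)² = (197 - 4)² = 193² = 37249)
O² = 37249² = 1387488001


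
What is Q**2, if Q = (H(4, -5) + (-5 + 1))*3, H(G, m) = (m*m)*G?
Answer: 82944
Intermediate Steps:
H(G, m) = G*m**2 (H(G, m) = m**2*G = G*m**2)
Q = 288 (Q = (4*(-5)**2 + (-5 + 1))*3 = (4*25 - 4)*3 = (100 - 4)*3 = 96*3 = 288)
Q**2 = 288**2 = 82944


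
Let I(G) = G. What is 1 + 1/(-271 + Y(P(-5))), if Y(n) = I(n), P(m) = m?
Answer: 275/276 ≈ 0.99638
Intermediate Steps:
Y(n) = n
1 + 1/(-271 + Y(P(-5))) = 1 + 1/(-271 - 5) = 1 + 1/(-276) = 1 - 1/276 = 275/276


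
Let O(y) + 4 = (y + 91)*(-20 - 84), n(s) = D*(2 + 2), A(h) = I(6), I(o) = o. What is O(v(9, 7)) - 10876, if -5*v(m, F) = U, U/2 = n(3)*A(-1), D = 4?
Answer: -81752/5 ≈ -16350.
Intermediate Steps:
A(h) = 6
n(s) = 16 (n(s) = 4*(2 + 2) = 4*4 = 16)
U = 192 (U = 2*(16*6) = 2*96 = 192)
v(m, F) = -192/5 (v(m, F) = -⅕*192 = -192/5)
O(y) = -9468 - 104*y (O(y) = -4 + (y + 91)*(-20 - 84) = -4 + (91 + y)*(-104) = -4 + (-9464 - 104*y) = -9468 - 104*y)
O(v(9, 7)) - 10876 = (-9468 - 104*(-192/5)) - 10876 = (-9468 + 19968/5) - 10876 = -27372/5 - 10876 = -81752/5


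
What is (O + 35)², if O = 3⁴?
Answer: 13456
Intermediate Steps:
O = 81
(O + 35)² = (81 + 35)² = 116² = 13456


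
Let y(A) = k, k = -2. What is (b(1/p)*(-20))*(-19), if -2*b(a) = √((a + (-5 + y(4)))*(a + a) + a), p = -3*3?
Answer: -190*√119/9 ≈ -230.29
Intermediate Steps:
y(A) = -2
p = -9
b(a) = -√(a + 2*a*(-7 + a))/2 (b(a) = -√((a + (-5 - 2))*(a + a) + a)/2 = -√((a - 7)*(2*a) + a)/2 = -√((-7 + a)*(2*a) + a)/2 = -√(2*a*(-7 + a) + a)/2 = -√(a + 2*a*(-7 + a))/2)
(b(1/p)*(-20))*(-19) = (-√(119/81)/2*(-20))*(-19) = (-√119/9/2*(-20))*(-19) = (-√119/18*(-20))*(-19) = (10*√119/9)*(-19) = -190*√119/9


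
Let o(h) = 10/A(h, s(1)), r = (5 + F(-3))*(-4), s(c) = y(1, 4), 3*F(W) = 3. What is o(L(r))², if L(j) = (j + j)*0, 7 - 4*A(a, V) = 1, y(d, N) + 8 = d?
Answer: 400/9 ≈ 44.444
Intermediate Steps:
F(W) = 1 (F(W) = (⅓)*3 = 1)
y(d, N) = -8 + d
s(c) = -7 (s(c) = -8 + 1 = -7)
A(a, V) = 3/2 (A(a, V) = 7/4 - ¼*1 = 7/4 - ¼ = 3/2)
r = -24 (r = (5 + 1)*(-4) = 6*(-4) = -24)
L(j) = 0 (L(j) = (2*j)*0 = 0)
o(h) = 20/3 (o(h) = 10/(3/2) = 10*(⅔) = 20/3)
o(L(r))² = (20/3)² = 400/9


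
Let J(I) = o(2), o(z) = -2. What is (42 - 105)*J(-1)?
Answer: 126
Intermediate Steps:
J(I) = -2
(42 - 105)*J(-1) = (42 - 105)*(-2) = -63*(-2) = 126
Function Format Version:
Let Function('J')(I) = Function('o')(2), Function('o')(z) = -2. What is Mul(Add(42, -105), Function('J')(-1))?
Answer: 126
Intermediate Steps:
Function('J')(I) = -2
Mul(Add(42, -105), Function('J')(-1)) = Mul(Add(42, -105), -2) = Mul(-63, -2) = 126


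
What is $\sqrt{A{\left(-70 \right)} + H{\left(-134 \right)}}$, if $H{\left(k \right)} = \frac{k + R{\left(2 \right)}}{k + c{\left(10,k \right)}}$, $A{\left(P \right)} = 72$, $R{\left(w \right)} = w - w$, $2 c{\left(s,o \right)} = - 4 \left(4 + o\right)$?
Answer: $\frac{\sqrt{31283}}{21} \approx 8.4224$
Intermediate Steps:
$c{\left(s,o \right)} = -8 - 2 o$ ($c{\left(s,o \right)} = \frac{\left(-4\right) \left(4 + o\right)}{2} = \frac{-16 - 4 o}{2} = -8 - 2 o$)
$R{\left(w \right)} = 0$
$H{\left(k \right)} = \frac{k}{-8 - k}$ ($H{\left(k \right)} = \frac{k + 0}{k - \left(8 + 2 k\right)} = \frac{k}{-8 - k}$)
$\sqrt{A{\left(-70 \right)} + H{\left(-134 \right)}} = \sqrt{72 - \frac{134}{-8 - -134}} = \sqrt{72 - \frac{134}{-8 + 134}} = \sqrt{72 - \frac{134}{126}} = \sqrt{72 - \frac{67}{63}} = \sqrt{\frac{4469}{63}} = \frac{\sqrt{31283}}{21}$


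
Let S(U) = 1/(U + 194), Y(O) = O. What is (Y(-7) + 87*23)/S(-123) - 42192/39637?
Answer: 5611526446/39637 ≈ 1.4157e+5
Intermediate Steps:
S(U) = 1/(194 + U)
(Y(-7) + 87*23)/S(-123) - 42192/39637 = (-7 + 87*23)/(1/(194 - 123)) - 42192/39637 = (-7 + 2001)/(1/71) - 42192*1/39637 = 1994/(1/71) - 42192/39637 = 1994*71 - 42192/39637 = 141574 - 42192/39637 = 5611526446/39637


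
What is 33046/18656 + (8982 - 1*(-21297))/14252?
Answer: 129482077/33235664 ≈ 3.8959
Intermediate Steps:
33046/18656 + (8982 - 1*(-21297))/14252 = 33046*(1/18656) + (8982 + 21297)*(1/14252) = 16523/9328 + 30279*(1/14252) = 16523/9328 + 30279/14252 = 129482077/33235664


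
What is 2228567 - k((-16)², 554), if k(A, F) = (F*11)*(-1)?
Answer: 2234661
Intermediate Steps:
k(A, F) = -11*F (k(A, F) = (11*F)*(-1) = -11*F)
2228567 - k((-16)², 554) = 2228567 - (-11)*554 = 2228567 - 1*(-6094) = 2228567 + 6094 = 2234661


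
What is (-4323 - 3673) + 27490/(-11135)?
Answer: -17812590/2227 ≈ -7998.5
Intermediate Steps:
(-4323 - 3673) + 27490/(-11135) = -7996 + 27490*(-1/11135) = -7996 - 5498/2227 = -17812590/2227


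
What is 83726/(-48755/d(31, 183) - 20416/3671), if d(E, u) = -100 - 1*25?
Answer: 7683953650/35285521 ≈ 217.77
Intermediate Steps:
d(E, u) = -125 (d(E, u) = -100 - 25 = -125)
83726/(-48755/d(31, 183) - 20416/3671) = 83726/(-48755/(-125) - 20416/3671) = 83726/(-48755*(-1/125) - 20416*1/3671) = 83726/(9751/25 - 20416/3671) = 83726/(35285521/91775) = 83726*(91775/35285521) = 7683953650/35285521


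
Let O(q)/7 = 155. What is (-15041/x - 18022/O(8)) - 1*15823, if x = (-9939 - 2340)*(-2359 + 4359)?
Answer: -84410641369303/5329086000 ≈ -15840.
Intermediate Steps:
x = -24558000 (x = -12279*2000 = -24558000)
O(q) = 1085 (O(q) = 7*155 = 1085)
(-15041/x - 18022/O(8)) - 1*15823 = (-15041/(-24558000) - 18022/1085) - 1*15823 = (-15041*(-1/24558000) - 18022*1/1085) - 15823 = (15041/24558000 - 18022/1085) - 15823 = -88513591303/5329086000 - 15823 = -84410641369303/5329086000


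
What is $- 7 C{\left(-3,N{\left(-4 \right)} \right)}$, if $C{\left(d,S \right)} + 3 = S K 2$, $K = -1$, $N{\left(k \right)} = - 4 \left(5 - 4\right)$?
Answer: $-35$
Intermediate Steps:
$N{\left(k \right)} = -4$ ($N{\left(k \right)} = \left(-4\right) 1 = -4$)
$C{\left(d,S \right)} = -3 - 2 S$ ($C{\left(d,S \right)} = -3 + S \left(-1\right) 2 = -3 + - S 2 = -3 - 2 S$)
$- 7 C{\left(-3,N{\left(-4 \right)} \right)} = - 7 \left(-3 - -8\right) = - 7 \left(-3 + 8\right) = \left(-7\right) 5 = -35$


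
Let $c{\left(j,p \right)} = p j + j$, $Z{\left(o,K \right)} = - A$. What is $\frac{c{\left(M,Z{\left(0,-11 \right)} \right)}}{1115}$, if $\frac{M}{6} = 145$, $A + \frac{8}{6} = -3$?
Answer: $\frac{928}{223} \approx 4.1614$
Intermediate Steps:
$A = - \frac{13}{3}$ ($A = - \frac{4}{3} - 3 = - \frac{13}{3} \approx -4.3333$)
$M = 870$ ($M = 6 \cdot 145 = 870$)
$Z{\left(o,K \right)} = \frac{13}{3}$ ($Z{\left(o,K \right)} = \left(-1\right) \left(- \frac{13}{3}\right) = \frac{13}{3}$)
$c{\left(j,p \right)} = j + j p$ ($c{\left(j,p \right)} = j p + j = j + j p$)
$\frac{c{\left(M,Z{\left(0,-11 \right)} \right)}}{1115} = \frac{870 \left(1 + \frac{13}{3}\right)}{1115} = 870 \cdot \frac{16}{3} \cdot \frac{1}{1115} = 4640 \cdot \frac{1}{1115} = \frac{928}{223}$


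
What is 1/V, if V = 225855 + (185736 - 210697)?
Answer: 1/200894 ≈ 4.9778e-6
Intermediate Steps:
V = 200894 (V = 225855 - 24961 = 200894)
1/V = 1/200894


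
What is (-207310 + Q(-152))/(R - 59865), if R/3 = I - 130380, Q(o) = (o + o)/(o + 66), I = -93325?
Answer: 4457089/15716070 ≈ 0.28360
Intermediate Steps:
Q(o) = 2*o/(66 + o) (Q(o) = (2*o)/(66 + o) = 2*o/(66 + o))
R = -671115 (R = 3*(-93325 - 130380) = 3*(-223705) = -671115)
(-207310 + Q(-152))/(R - 59865) = (-207310 + 2*(-152)/(66 - 152))/(-671115 - 59865) = (-207310 + 2*(-152)/(-86))/(-730980) = (-207310 + 2*(-152)*(-1/86))*(-1/730980) = (-207310 + 152/43)*(-1/730980) = -8914178/43*(-1/730980) = 4457089/15716070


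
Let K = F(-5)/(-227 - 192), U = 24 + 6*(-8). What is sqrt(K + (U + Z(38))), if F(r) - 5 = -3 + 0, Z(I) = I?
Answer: 2*sqrt(614254)/419 ≈ 3.7410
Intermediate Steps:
U = -24 (U = 24 - 48 = -24)
F(r) = 2 (F(r) = 5 + (-3 + 0) = 5 - 3 = 2)
K = -2/419 (K = 2/(-227 - 192) = 2/(-419) = -1/419*2 = -2/419 ≈ -0.0047733)
sqrt(K + (U + Z(38))) = sqrt(-2/419 + (-24 + 38)) = sqrt(-2/419 + 14) = sqrt(5864/419) = 2*sqrt(614254)/419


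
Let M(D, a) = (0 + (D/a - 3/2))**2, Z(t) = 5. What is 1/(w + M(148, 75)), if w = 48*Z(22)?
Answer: 22500/5405041 ≈ 0.0041628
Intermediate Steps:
M(D, a) = (-3/2 + D/a)**2 (M(D, a) = (0 + (D/a - 3*1/2))**2 = (0 + (D/a - 3/2))**2 = (0 + (-3/2 + D/a))**2 = (-3/2 + D/a)**2)
w = 240 (w = 48*5 = 240)
1/(w + M(148, 75)) = 1/(240 + (1/4)*(-3*75 + 2*148)**2/75**2) = 1/(240 + (1/4)*(1/5625)*(-225 + 296)**2) = 1/(240 + (1/4)*(1/5625)*71**2) = 1/(240 + (1/4)*(1/5625)*5041) = 1/(240 + 5041/22500) = 1/(5405041/22500) = 22500/5405041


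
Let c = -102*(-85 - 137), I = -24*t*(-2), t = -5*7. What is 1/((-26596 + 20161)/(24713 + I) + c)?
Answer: 23033/521552817 ≈ 4.4162e-5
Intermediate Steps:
t = -35
I = -1680 (I = -24*(-35)*(-2) = 840*(-2) = -1680)
c = 22644 (c = -102*(-222) = 22644)
1/((-26596 + 20161)/(24713 + I) + c) = 1/((-26596 + 20161)/(24713 - 1680) + 22644) = 1/(-6435/23033 + 22644) = 1/(521552817/23033) = 23033/521552817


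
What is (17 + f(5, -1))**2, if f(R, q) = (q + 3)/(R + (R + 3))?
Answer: 49729/169 ≈ 294.25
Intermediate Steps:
f(R, q) = (3 + q)/(3 + 2*R) (f(R, q) = (3 + q)/(R + (3 + R)) = (3 + q)/(3 + 2*R))
(17 + f(5, -1))**2 = (17 + (3 - 1)/(3 + 2*5))**2 = (17 + 2/(3 + 10))**2 = (17 + 2/13)**2 = (223/13)**2 = 49729/169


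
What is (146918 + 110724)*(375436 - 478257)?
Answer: -26491008082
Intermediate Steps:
(146918 + 110724)*(375436 - 478257) = 257642*(-102821) = -26491008082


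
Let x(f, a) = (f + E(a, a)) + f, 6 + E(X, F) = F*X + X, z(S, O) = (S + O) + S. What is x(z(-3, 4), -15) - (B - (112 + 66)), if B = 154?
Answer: 224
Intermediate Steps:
z(S, O) = O + 2*S (z(S, O) = (O + S) + S = O + 2*S)
E(X, F) = -6 + X + F*X (E(X, F) = -6 + (F*X + X) = -6 + (X + F*X) = -6 + X + F*X)
x(f, a) = -6 + a + a² + 2*f (x(f, a) = (f + (-6 + a + a*a)) + f = (f + (-6 + a + a²)) + f = (-6 + a + f + a²) + f = -6 + a + a² + 2*f)
x(z(-3, 4), -15) - (B - (112 + 66)) = (-6 - 15 + (-15)² + 2*(4 + 2*(-3))) - (154 - (112 + 66)) = (-6 - 15 + 225 + 2*(4 - 6)) - (154 - 1*178) = (-6 - 15 + 225 + 2*(-2)) - (154 - 178) = (-6 - 15 + 225 - 4) - 1*(-24) = 200 + 24 = 224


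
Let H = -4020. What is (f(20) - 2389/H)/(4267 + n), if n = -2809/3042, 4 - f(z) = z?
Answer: -31399017/8694861350 ≈ -0.0036112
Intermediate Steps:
f(z) = 4 - z
n = -2809/3042 (n = -2809*1/3042 = -2809/3042 ≈ -0.92341)
(f(20) - 2389/H)/(4267 + n) = ((4 - 1*20) - 2389/(-4020))/(4267 - 2809/3042) = ((4 - 20) - 2389*(-1/4020))/(12977405/3042) = (-16 + 2389/4020)*(3042/12977405) = -61931/4020*3042/12977405 = -31399017/8694861350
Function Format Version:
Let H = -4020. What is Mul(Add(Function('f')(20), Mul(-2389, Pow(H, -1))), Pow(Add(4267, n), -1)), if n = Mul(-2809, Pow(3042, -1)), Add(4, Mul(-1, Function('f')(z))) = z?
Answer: Rational(-31399017, 8694861350) ≈ -0.0036112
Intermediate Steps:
Function('f')(z) = Add(4, Mul(-1, z))
n = Rational(-2809, 3042) (n = Mul(-2809, Rational(1, 3042)) = Rational(-2809, 3042) ≈ -0.92341)
Mul(Add(Function('f')(20), Mul(-2389, Pow(H, -1))), Pow(Add(4267, n), -1)) = Mul(Add(Add(4, Mul(-1, 20)), Mul(-2389, Pow(-4020, -1))), Pow(Add(4267, Rational(-2809, 3042)), -1)) = Mul(Add(Add(4, -20), Mul(-2389, Rational(-1, 4020))), Pow(Rational(12977405, 3042), -1)) = Mul(Add(-16, Rational(2389, 4020)), Rational(3042, 12977405)) = Mul(Rational(-61931, 4020), Rational(3042, 12977405)) = Rational(-31399017, 8694861350)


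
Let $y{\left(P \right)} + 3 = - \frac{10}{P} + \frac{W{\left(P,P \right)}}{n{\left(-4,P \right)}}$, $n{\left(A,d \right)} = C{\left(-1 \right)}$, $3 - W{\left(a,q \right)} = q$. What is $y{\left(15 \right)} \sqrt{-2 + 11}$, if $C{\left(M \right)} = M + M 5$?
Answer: $-5$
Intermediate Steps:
$C{\left(M \right)} = 6 M$ ($C{\left(M \right)} = M + 5 M = 6 M$)
$W{\left(a,q \right)} = 3 - q$
$n{\left(A,d \right)} = -6$ ($n{\left(A,d \right)} = 6 \left(-1\right) = -6$)
$y{\left(P \right)} = - \frac{7}{2} - \frac{10}{P} + \frac{P}{6}$ ($y{\left(P \right)} = -3 + \left(- \frac{10}{P} + \frac{3 - P}{-6}\right) = -3 + \left(- \frac{10}{P} + \left(3 - P\right) \left(- \frac{1}{6}\right)\right) = -3 - \left(\frac{1}{2} + \frac{10}{P} - \frac{P}{6}\right) = - \frac{7}{2} - \frac{10}{P} + \frac{P}{6}$)
$y{\left(15 \right)} \sqrt{-2 + 11} = \frac{-60 + 15 \left(-21 + 15\right)}{6 \cdot 15} \sqrt{-2 + 11} = \frac{1}{6} \cdot \frac{1}{15} \left(-60 + 15 \left(-6\right)\right) \sqrt{9} = \frac{1}{6} \cdot \frac{1}{15} \left(-60 - 90\right) 3 = \frac{1}{6} \cdot \frac{1}{15} \left(-150\right) 3 = \left(- \frac{5}{3}\right) 3 = -5$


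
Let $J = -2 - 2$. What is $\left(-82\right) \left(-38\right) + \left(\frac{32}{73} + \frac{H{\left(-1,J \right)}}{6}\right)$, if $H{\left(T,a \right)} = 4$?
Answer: $\frac{682646}{219} \approx 3117.1$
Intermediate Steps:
$J = -4$ ($J = -2 - 2 = -4$)
$\left(-82\right) \left(-38\right) + \left(\frac{32}{73} + \frac{H{\left(-1,J \right)}}{6}\right) = \left(-82\right) \left(-38\right) + \left(\frac{32}{73} + \frac{4}{6}\right) = 3116 + \left(32 \cdot \frac{1}{73} + 4 \cdot \frac{1}{6}\right) = 3116 + \left(\frac{32}{73} + \frac{2}{3}\right) = 3116 + \frac{242}{219} = \frac{682646}{219}$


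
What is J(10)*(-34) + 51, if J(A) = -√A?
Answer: 51 + 34*√10 ≈ 158.52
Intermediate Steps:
J(10)*(-34) + 51 = -√10*(-34) + 51 = 34*√10 + 51 = 51 + 34*√10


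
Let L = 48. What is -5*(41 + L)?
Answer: -445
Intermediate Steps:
-5*(41 + L) = -5*(41 + 48) = -5*89 = -445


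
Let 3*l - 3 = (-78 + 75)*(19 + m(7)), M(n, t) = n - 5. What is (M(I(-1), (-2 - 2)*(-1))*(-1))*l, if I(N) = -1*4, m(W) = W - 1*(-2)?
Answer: -243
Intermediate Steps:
m(W) = 2 + W (m(W) = W + 2 = 2 + W)
I(N) = -4
M(n, t) = -5 + n
l = -27 (l = 1 + ((-78 + 75)*(19 + (2 + 7)))/3 = 1 + (-3*(19 + 9))/3 = 1 + (-3*28)/3 = 1 + (1/3)*(-84) = 1 - 28 = -27)
(M(I(-1), (-2 - 2)*(-1))*(-1))*l = ((-5 - 4)*(-1))*(-27) = -9*(-1)*(-27) = 9*(-27) = -243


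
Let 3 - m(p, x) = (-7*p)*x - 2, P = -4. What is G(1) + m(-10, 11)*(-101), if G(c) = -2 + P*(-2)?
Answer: 77271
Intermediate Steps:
G(c) = 6 (G(c) = -2 - 4*(-2) = -2 + 8 = 6)
m(p, x) = 5 + 7*p*x (m(p, x) = 3 - ((-7*p)*x - 2) = 3 - (-7*p*x - 2) = 3 - (-2 - 7*p*x) = 3 + (2 + 7*p*x) = 5 + 7*p*x)
G(1) + m(-10, 11)*(-101) = 6 + (5 + 7*(-10)*11)*(-101) = 6 + (5 - 770)*(-101) = 6 - 765*(-101) = 6 + 77265 = 77271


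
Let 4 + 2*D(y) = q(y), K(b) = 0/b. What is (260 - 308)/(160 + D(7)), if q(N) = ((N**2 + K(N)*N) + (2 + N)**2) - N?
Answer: -96/439 ≈ -0.21868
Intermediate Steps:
K(b) = 0
q(N) = N**2 + (2 + N)**2 - N (q(N) = ((N**2 + 0*N) + (2 + N)**2) - N = ((N**2 + 0) + (2 + N)**2) - N = (N**2 + (2 + N)**2) - N = N**2 + (2 + N)**2 - N)
D(y) = -2 + y**2/2 + (2 + y)**2/2 - y/2 (D(y) = -2 + (y**2 + (2 + y)**2 - y)/2 = -2 + (y**2/2 + (2 + y)**2/2 - y/2) = -2 + y**2/2 + (2 + y)**2/2 - y/2)
(260 - 308)/(160 + D(7)) = (260 - 308)/(160 + (1/2)*7*(3 + 2*7)) = -48/(160 + (1/2)*7*(3 + 14)) = -48/(160 + (1/2)*7*17) = -48/(160 + 119/2) = -48/439/2 = -48*2/439 = -96/439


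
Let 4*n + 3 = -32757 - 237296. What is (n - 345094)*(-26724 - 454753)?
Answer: 198661262016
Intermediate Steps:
n = -67514 (n = -¾ + (-32757 - 237296)/4 = -¾ + (¼)*(-270053) = -¾ - 270053/4 = -67514)
(n - 345094)*(-26724 - 454753) = (-67514 - 345094)*(-26724 - 454753) = -412608*(-481477) = 198661262016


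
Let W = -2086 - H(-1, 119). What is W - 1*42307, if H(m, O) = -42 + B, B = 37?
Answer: -44388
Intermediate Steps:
H(m, O) = -5 (H(m, O) = -42 + 37 = -5)
W = -2081 (W = -2086 - 1*(-5) = -2086 + 5 = -2081)
W - 1*42307 = -2081 - 1*42307 = -2081 - 42307 = -44388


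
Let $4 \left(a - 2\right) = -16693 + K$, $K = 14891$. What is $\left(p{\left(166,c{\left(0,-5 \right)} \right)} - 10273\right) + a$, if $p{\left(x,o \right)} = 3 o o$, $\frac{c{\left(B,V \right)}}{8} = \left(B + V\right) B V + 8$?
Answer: $\frac{3133}{2} \approx 1566.5$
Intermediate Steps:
$a = - \frac{897}{2}$ ($a = 2 + \frac{-16693 + 14891}{4} = 2 + \frac{1}{4} \left(-1802\right) = 2 - \frac{901}{2} = - \frac{897}{2} \approx -448.5$)
$c{\left(B,V \right)} = 64 + 8 B V \left(B + V\right)$ ($c{\left(B,V \right)} = 8 \left(\left(B + V\right) B V + 8\right) = 8 \left(B \left(B + V\right) V + 8\right) = 8 \left(B V \left(B + V\right) + 8\right) = 8 \left(8 + B V \left(B + V\right)\right) = 64 + 8 B V \left(B + V\right)$)
$p{\left(x,o \right)} = 3 o^{2}$
$\left(p{\left(166,c{\left(0,-5 \right)} \right)} - 10273\right) + a = \left(3 \left(64 + 8 \cdot 0 \left(-5\right)^{2} + 8 \left(-5\right) 0^{2}\right)^{2} - 10273\right) - \frac{897}{2} = \left(3 \left(64 + 8 \cdot 0 \cdot 25 + 8 \left(-5\right) 0\right)^{2} - 10273\right) - \frac{897}{2} = \left(3 \left(64 + 0 + 0\right)^{2} - 10273\right) - \frac{897}{2} = \left(3 \cdot 64^{2} - 10273\right) - \frac{897}{2} = \left(3 \cdot 4096 - 10273\right) - \frac{897}{2} = \left(12288 - 10273\right) - \frac{897}{2} = 2015 - \frac{897}{2} = \frac{3133}{2}$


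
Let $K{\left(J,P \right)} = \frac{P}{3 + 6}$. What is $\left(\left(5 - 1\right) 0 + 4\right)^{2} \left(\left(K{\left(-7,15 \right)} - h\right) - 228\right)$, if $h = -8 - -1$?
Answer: $- \frac{10528}{3} \approx -3509.3$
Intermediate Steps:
$h = -7$ ($h = -8 + 1 = -7$)
$K{\left(J,P \right)} = \frac{P}{9}$
$\left(\left(5 - 1\right) 0 + 4\right)^{2} \left(\left(K{\left(-7,15 \right)} - h\right) - 228\right) = \left(\left(5 - 1\right) 0 + 4\right)^{2} \left(\left(\frac{1}{9} \cdot 15 - -7\right) - 228\right) = \left(4 \cdot 0 + 4\right)^{2} \left(\left(\frac{5}{3} + 7\right) - 228\right) = \left(0 + 4\right)^{2} \left(\frac{26}{3} - 228\right) = 4^{2} \left(- \frac{658}{3}\right) = 16 \left(- \frac{658}{3}\right) = - \frac{10528}{3}$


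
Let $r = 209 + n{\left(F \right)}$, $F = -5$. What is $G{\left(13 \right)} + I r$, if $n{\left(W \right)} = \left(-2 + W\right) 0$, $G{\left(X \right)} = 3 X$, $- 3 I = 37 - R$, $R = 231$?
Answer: $\frac{40663}{3} \approx 13554.0$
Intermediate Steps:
$I = \frac{194}{3}$ ($I = - \frac{37 - 231}{3} = \left(- \frac{1}{3}\right) \left(-194\right) = \frac{194}{3} \approx 64.667$)
$n{\left(W \right)} = 0$
$r = 209$ ($r = 209 + 0 = 209$)
$G{\left(13 \right)} + I r = 3 \cdot 13 + \frac{194}{3} \cdot 209 = 39 + \frac{40546}{3} = \frac{40663}{3}$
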